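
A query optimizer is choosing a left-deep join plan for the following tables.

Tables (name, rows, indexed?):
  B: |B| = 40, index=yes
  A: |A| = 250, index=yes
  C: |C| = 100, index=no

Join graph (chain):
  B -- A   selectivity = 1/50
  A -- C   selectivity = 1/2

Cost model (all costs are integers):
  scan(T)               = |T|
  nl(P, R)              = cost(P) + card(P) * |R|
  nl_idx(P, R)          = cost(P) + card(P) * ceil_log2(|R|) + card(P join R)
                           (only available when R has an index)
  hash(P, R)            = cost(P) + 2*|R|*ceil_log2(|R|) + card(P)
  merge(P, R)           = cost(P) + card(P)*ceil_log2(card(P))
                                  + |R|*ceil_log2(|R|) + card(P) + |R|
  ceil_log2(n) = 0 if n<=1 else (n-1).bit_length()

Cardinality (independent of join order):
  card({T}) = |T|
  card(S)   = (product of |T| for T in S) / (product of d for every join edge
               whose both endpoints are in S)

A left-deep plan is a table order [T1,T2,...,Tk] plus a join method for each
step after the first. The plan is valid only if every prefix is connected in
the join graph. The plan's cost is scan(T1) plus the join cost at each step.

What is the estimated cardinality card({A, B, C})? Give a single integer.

10000

Tables in S: A(250), B(40), C(100)
Edges inside S: B-A(d=50), A-C(d=2)
numerator = 250 * 40 * 100 = 1000000
denominator = 50 * 2 = 100
card(S) = 1000000 / 100 = 10000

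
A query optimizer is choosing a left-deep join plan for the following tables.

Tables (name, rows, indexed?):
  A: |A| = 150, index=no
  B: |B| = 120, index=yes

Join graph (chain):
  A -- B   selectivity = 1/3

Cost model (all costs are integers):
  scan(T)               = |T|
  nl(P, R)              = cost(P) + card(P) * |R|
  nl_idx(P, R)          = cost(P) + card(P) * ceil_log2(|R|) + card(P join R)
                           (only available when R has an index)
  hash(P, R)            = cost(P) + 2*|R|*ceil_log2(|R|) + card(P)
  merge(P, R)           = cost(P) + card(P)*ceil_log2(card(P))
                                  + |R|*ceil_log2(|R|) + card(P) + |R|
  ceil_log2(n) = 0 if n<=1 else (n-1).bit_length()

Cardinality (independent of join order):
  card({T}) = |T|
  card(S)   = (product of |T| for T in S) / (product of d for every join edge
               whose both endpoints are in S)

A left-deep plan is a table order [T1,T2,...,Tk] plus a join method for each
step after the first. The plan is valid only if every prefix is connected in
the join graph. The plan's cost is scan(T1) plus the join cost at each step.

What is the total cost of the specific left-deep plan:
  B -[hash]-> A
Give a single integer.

step 1: scan B: cost=120, card=120
step 2: join A via hash
    card(P join A) = 120*150/(3) = 6000
    cost = 120 + 2*150*8 + 120 = 2640

2640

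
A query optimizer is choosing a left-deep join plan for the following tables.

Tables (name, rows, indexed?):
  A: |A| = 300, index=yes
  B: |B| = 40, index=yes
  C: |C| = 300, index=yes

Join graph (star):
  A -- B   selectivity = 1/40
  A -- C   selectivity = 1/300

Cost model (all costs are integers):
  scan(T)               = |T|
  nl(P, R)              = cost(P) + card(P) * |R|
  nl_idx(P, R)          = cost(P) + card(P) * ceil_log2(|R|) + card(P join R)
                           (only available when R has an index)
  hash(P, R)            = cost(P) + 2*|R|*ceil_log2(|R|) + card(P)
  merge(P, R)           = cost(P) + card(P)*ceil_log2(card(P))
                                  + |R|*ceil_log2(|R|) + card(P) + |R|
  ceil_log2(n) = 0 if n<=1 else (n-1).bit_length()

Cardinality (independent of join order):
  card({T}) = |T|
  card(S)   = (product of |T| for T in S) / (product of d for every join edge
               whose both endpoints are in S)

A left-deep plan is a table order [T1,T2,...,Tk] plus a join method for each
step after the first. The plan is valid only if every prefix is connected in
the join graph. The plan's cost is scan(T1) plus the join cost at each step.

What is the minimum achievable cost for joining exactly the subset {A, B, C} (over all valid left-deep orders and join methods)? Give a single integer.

Selinger DP over subsets of {A,B,C}:
  {A}: scan cost=300, card=300
  {B}: scan cost=40, card=40
  {C}: scan cost=300, card=300
  {AB}: card=300; try (A,nl_idx)→700, (B,hash)→1080, (B,nl_idx)→2400, (A,merge)→3320, (B,merge)→3580, (A,hash)→5480 …(+2); best=700 via (A,nl_idx)
  {AC}: card=300; try (C,nl_idx)→3300, (A,nl_idx)→3300, (C,hash)→6000, (A,hash)→6000, (C,merge)→6300, (A,merge)→6300 …(+2); best=3300 via (C,nl_idx)
  {ABC}: card=300; try (C,nl_idx)→3700, (B,hash)→4080, (B,nl_idx)→5400, (C,hash)→6400, (B,merge)→6580, (C,merge)→6700 …(+2); best=3700 via (C,nl_idx)

3700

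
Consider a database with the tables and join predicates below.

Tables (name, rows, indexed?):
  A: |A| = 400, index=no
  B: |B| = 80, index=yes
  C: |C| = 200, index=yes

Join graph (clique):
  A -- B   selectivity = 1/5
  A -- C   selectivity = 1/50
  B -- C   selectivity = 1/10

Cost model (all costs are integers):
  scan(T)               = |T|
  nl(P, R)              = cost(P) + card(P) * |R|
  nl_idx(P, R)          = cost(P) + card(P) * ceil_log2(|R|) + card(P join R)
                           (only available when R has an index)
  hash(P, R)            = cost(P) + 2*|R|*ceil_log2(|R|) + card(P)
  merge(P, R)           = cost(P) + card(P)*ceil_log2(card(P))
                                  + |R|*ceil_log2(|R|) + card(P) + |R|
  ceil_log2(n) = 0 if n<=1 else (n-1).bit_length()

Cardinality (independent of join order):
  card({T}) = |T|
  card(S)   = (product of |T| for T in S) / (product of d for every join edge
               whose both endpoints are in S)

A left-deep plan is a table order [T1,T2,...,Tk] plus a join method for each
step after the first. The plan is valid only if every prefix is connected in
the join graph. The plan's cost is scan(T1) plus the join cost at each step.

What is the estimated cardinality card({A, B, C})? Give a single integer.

2560

Tables in S: A(400), B(80), C(200)
Edges inside S: A-B(d=5), A-C(d=50), B-C(d=10)
numerator = 400 * 80 * 200 = 6400000
denominator = 5 * 50 * 10 = 2500
card(S) = 6400000 / 2500 = 2560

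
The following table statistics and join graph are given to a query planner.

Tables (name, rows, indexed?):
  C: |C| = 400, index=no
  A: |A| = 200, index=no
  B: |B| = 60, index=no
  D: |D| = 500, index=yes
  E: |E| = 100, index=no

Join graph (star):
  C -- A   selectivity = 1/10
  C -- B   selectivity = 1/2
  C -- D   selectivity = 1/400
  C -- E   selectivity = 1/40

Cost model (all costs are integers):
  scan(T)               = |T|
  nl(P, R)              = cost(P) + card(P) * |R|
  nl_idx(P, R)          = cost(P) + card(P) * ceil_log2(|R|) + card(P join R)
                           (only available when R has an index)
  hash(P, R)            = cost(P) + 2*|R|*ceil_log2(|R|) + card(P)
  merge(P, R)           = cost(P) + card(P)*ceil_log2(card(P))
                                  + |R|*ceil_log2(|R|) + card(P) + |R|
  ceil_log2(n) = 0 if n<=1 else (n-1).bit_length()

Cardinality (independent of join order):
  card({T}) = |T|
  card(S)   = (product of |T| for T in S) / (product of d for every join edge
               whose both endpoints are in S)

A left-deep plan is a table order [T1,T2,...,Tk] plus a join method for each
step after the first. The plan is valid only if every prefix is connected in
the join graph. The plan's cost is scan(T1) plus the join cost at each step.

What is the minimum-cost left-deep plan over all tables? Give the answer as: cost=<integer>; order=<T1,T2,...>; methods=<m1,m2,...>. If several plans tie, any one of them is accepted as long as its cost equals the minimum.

Selinger DP (subsets sized 1..n):
  {C}: scan cost=400, card=400
  {A}: scan cost=200, card=200
  {B}: scan cost=60, card=60
  {D}: scan cost=500, card=500
  {E}: scan cost=100, card=100
  {AC}: card=8000; try (A,hash)→4000, (C,merge)→6000, (A,merge)→6200, (C,hash)→7600, (C,nl)→80200, (A,nl)→80400; best=4000 via (A,hash)
  {BC}: card=12000; try (B,hash)→1520, (C,merge)→4480, (B,merge)→4820, (C,hash)→7320, (C,nl)→24060, (B,nl)→24400; best=1520 via (B,hash)
  {CD}: card=500; try (D,nl_idx)→4500, (C,hash)→8200, (D,merge)→9400, (C,merge)→9500, (D,hash)→9800, (D,nl)→200400 …(+1); best=4500 via (D,nl_idx)
  {CE}: card=1000; try (E,hash)→2200, (C,merge)→4900, (E,merge)→5200, (C,hash)→7400, (C,nl)→40100, (E,nl)→40400; best=2200 via (E,hash)
  {ABC}: card=240000; try (B,hash)→12720, (A,hash)→16720, (B,merge)→116420, (A,merge)→183320, (B,nl)→484000, (A,nl)→2401520; best=12720 via (B,hash)
  {ACD}: card=10000; try (A,hash)→8200, (A,merge)→11300, (D,hash)→21000, (D,nl_idx)→86000, (A,nl)→104500, (D,merge)→121000 …(+1); best=8200 via (A,hash)
  {ACE}: card=20000; try (A,hash)→6400, (E,hash)→13400, (A,merge)→15000, (E,merge)→116800, (A,nl)→202200, (E,nl)→804000; best=6400 via (A,hash)
  {BCD}: card=15000; try (B,hash)→5720, (B,merge)→9920, (D,hash)→22520, (B,nl)→34500, (D,nl_idx)→124520, (D,merge)→186520 …(+1); best=5720 via (B,hash)
  {BCE}: card=30000; try (B,hash)→3920, (B,merge)→13620, (E,hash)→14920, (B,nl)→62200, (E,merge)→182320, (E,nl)→1201520; best=3920 via (B,hash)
  {CDE}: card=1250; try (E,hash)→6400, (E,merge)→10300, (D,hash)→12200, (D,nl_idx)→12450, (D,merge)→18200, (E,nl)→54500 …(+1); best=6400 via (E,hash)
  {ABCD}: card=300000; try (B,hash)→18920, (A,hash)→23920, (B,merge)→158620, (A,merge)→232520, (D,hash)→261720, (B,nl)→608200 …(+4); best=18920 via (B,hash)
  {ABCE}: card=600000; try (B,hash)→27120, (A,hash)→37120, (E,hash)→254120, (B,merge)→326820, (A,merge)→485720, (B,nl)→1206400 …(+3); best=27120 via (B,hash)
  {ACDE}: card=25000; try (A,hash)→10850, (E,hash)→19600, (A,merge)→23200, (D,hash)→35400, (E,merge)→159000, (D,nl_idx)→211400 …(+4); best=10850 via (A,hash)
  {BCDE}: card=37500; try (B,hash)→8370, (B,merge)→21820, (E,hash)→22120, (D,hash)→42920, (B,nl)→81400, (E,merge)→231520 …(+4); best=8370 via (B,hash)
  {ABCDE}: card=750000; try (B,hash)→36570, (A,hash)→49070, (E,hash)→320320, (B,merge)→411270, (D,hash)→636120, (A,merge)→647670 …(+7); best=36570 via (B,hash)

cost=36570; order=C,D,E,A,B; methods=nl_idx,hash,hash,hash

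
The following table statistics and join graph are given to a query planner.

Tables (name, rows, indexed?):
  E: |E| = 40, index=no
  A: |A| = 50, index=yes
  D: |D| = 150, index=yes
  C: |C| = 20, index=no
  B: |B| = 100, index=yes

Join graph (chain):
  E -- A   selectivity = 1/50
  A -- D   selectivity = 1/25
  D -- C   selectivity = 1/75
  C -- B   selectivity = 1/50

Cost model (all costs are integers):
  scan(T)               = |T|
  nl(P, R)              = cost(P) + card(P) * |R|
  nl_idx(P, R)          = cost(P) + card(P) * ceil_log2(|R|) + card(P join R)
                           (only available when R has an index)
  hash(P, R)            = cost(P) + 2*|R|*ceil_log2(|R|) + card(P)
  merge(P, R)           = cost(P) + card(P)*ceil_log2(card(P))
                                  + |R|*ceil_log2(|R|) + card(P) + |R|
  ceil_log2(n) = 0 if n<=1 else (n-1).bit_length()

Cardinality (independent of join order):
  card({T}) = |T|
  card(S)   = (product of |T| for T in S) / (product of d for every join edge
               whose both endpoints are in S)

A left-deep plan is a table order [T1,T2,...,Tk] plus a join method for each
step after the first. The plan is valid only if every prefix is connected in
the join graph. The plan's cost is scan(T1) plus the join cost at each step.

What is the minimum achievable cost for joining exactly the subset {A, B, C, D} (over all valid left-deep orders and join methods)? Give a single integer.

1220

Selinger DP over subsets of {A,B,C,D}:
  {A}: scan cost=50, card=50
  {D}: scan cost=150, card=150
  {C}: scan cost=20, card=20
  {B}: scan cost=100, card=100
  {AD}: card=300; try (D,nl_idx)→750, (A,hash)→900, (A,nl_idx)→1350, (D,merge)→1750, (A,merge)→1850, (D,hash)→2500 …(+2); best=750 via (D,nl_idx)
  {CD}: card=40; try (D,nl_idx)→220, (C,hash)→500, (D,merge)→1490, (C,merge)→1620, (D,hash)→2440, (D,nl)→3020 …(+1); best=220 via (D,nl_idx)
  {BC}: card=40; try (B,nl_idx)→200, (C,hash)→400, (B,merge)→940, (C,merge)→1020, (B,hash)→1440, (B,nl)→2020 …(+1); best=200 via (B,nl_idx)
  {ACD}: card=80; try (A,nl_idx)→540, (A,merge)→850, (A,hash)→860, (C,hash)→1250, (A,nl)→2220, (C,merge)→3870 …(+1); best=540 via (A,nl_idx)
  {BCD}: card=80; try (B,nl_idx)→580, (D,nl_idx)→600, (B,merge)→1300, (B,hash)→1660, (D,merge)→1830, (D,hash)→2640 …(+2); best=580 via (B,nl_idx)
  {ABCD}: card=160; try (A,nl_idx)→1220, (B,nl_idx)→1260, (A,hash)→1260, (A,merge)→1570, (B,merge)→1980, (B,hash)→2020 …(+2); best=1220 via (A,nl_idx)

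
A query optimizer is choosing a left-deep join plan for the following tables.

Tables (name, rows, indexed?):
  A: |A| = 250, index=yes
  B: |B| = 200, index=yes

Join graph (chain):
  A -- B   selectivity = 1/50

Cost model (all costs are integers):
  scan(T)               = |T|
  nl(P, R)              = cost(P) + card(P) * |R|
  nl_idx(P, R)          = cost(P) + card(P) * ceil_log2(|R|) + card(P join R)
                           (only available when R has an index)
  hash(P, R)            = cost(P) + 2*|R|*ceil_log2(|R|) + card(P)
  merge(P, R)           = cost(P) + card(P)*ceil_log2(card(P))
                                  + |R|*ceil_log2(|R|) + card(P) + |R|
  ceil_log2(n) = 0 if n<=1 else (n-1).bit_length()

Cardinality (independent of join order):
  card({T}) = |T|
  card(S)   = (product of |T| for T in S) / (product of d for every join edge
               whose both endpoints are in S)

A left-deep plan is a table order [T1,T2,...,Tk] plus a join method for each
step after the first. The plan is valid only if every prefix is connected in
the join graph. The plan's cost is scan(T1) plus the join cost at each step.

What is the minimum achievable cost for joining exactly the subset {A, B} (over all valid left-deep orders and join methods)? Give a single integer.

Selinger DP over subsets of {A,B}:
  {A}: scan cost=250, card=250
  {B}: scan cost=200, card=200
  {AB}: card=1000; try (A,nl_idx)→2800, (B,nl_idx)→3250, (B,hash)→3700, (A,merge)→4250, (B,merge)→4300, (A,hash)→4400 …(+2); best=2800 via (A,nl_idx)

2800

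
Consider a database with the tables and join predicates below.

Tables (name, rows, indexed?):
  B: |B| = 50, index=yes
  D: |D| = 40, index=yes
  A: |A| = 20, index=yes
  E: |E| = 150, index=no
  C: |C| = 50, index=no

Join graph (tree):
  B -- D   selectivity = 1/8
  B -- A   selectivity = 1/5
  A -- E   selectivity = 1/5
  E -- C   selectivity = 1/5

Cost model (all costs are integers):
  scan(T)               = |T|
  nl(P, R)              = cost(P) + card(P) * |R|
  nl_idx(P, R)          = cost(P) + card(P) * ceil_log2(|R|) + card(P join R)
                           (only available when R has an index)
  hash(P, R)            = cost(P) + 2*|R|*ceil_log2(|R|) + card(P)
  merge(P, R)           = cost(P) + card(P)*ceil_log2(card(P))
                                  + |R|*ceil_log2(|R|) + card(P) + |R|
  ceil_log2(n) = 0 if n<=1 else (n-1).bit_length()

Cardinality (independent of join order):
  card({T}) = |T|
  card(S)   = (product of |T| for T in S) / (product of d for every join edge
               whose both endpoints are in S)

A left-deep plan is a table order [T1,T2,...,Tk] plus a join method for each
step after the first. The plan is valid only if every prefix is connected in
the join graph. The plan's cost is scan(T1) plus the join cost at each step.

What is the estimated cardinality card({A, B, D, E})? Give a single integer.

30000

Tables in S: A(20), B(50), D(40), E(150)
Edges inside S: B-D(d=8), B-A(d=5), A-E(d=5)
numerator = 20 * 50 * 40 * 150 = 6000000
denominator = 8 * 5 * 5 = 200
card(S) = 6000000 / 200 = 30000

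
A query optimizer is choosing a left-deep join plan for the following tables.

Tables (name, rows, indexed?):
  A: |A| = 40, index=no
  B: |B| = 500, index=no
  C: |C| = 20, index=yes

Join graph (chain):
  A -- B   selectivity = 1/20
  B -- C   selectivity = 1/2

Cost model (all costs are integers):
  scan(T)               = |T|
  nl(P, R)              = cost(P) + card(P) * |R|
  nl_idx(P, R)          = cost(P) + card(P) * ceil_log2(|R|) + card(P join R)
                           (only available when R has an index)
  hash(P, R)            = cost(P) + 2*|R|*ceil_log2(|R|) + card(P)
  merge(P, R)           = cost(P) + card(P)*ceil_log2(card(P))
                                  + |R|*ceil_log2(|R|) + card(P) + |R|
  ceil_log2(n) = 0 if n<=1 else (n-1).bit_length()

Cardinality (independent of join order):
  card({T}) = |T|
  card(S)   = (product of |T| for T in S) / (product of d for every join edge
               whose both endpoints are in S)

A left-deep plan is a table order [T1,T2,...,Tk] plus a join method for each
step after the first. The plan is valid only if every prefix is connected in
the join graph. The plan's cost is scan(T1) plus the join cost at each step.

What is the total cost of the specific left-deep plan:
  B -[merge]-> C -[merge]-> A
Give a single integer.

75900

step 1: scan B: cost=500, card=500
step 2: join C via merge
    card(P join C) = 500*20/(2) = 5000
    cost = 500 + 500*9 + 20*5 + 500 + 20 = 5620
step 3: join A via merge
    card(P join A) = 5000*40/(20) = 10000
    cost = 5620 + 5000*13 + 40*6 + 5000 + 40 = 75900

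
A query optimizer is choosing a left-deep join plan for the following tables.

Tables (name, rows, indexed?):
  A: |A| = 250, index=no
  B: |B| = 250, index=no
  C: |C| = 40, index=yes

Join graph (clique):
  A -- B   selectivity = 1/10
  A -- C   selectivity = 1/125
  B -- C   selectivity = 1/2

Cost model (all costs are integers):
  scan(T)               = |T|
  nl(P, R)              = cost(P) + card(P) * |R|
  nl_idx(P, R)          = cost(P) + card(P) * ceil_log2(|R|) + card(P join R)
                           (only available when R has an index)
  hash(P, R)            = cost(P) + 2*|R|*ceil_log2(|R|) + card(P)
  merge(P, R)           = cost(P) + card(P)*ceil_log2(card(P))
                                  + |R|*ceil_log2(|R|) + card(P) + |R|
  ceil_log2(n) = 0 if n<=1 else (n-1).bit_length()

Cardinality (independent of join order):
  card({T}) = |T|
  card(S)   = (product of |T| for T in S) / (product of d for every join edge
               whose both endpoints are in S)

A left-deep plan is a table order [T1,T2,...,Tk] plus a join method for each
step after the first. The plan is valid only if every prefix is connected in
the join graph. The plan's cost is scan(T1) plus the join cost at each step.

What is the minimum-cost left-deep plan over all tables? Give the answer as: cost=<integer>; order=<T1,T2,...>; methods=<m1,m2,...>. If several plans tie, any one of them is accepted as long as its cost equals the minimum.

cost=3870; order=A,C,B; methods=hash,merge

Selinger DP (subsets sized 1..n):
  {A}: scan cost=250, card=250
  {B}: scan cost=250, card=250
  {C}: scan cost=40, card=40
  {AB}: card=6250; try (B,hash)→4500, (A,hash)→4500, (B,merge)→4750, (A,merge)→4750, (B,nl)→62750, (A,nl)→62750; best=4500 via (B,hash)
  {AC}: card=80; try (C,hash)→980, (C,nl_idx)→1830, (A,merge)→2570, (C,merge)→2780, (A,hash)→4080, (A,nl)→10040 …(+1); best=980 via (C,hash)
  {BC}: card=5000; try (C,hash)→980, (B,merge)→2570, (C,merge)→2780, (B,hash)→4080, (C,nl_idx)→6750, (B,nl)→10040 …(+1); best=980 via (C,hash)
  {ABC}: card=1000; try (B,merge)→3870, (B,hash)→5060, (A,hash)→9980, (C,hash)→11230, (B,nl)→20980, (C,nl_idx)→43000 …(+4); best=3870 via (B,merge)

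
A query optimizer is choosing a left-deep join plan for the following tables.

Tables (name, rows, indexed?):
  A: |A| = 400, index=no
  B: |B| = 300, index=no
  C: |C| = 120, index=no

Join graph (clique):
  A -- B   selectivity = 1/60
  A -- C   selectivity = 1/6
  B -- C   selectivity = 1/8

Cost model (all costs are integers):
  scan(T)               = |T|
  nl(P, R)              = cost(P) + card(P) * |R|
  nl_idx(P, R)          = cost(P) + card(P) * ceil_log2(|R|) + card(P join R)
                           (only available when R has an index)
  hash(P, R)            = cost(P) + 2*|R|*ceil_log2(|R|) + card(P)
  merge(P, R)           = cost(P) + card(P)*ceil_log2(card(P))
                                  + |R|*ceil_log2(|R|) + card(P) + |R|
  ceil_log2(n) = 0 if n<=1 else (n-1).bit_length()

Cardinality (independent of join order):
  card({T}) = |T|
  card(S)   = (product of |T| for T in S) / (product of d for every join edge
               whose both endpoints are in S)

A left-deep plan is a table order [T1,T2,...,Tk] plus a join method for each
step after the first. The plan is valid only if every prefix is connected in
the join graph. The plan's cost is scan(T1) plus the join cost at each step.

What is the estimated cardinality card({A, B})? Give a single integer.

2000

Tables in S: A(400), B(300)
Edges inside S: A-B(d=60)
numerator = 400 * 300 = 120000
denominator = 60 = 60
card(S) = 120000 / 60 = 2000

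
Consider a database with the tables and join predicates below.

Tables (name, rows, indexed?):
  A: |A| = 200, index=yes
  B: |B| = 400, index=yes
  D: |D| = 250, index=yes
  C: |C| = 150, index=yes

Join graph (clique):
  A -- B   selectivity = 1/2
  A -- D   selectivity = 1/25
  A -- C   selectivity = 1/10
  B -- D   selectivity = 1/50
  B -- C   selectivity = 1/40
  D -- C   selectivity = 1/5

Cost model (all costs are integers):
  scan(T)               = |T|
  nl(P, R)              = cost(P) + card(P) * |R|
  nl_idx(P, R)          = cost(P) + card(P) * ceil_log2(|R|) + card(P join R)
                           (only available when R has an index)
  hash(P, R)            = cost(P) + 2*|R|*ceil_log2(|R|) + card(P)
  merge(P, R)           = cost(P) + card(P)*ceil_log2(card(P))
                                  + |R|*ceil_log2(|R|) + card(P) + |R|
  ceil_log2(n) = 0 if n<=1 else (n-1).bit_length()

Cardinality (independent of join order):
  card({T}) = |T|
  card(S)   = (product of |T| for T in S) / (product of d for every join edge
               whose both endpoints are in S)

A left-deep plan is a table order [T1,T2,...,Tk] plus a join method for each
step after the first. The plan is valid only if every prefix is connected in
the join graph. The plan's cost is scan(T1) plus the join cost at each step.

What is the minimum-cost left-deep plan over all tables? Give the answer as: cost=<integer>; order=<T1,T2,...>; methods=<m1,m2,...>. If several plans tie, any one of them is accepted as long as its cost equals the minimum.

cost=13200; order=C,B,D,A; methods=nl_idx,hash,hash

Selinger DP (subsets sized 1..n):
  {A}: scan cost=200, card=200
  {B}: scan cost=400, card=400
  {D}: scan cost=250, card=250
  {C}: scan cost=150, card=150
  {AB}: card=40000; try (A,hash)→4000, (B,merge)→6000, (A,merge)→6200, (B,hash)→7600, (B,nl_idx)→42000, (A,nl_idx)→43600 …(+2); best=4000 via (A,hash)
  {AD}: card=2000; try (A,hash)→3700, (D,nl_idx)→3800, (D,merge)→4250, (A,nl_idx)→4250, (A,merge)→4300, (D,hash)→4400 …(+2); best=3700 via (A,hash)
  {AC}: card=3000; try (C,hash)→2800, (A,merge)→3300, (C,merge)→3350, (A,hash)→3500, (A,nl_idx)→4350, (C,nl_idx)→4800 …(+2); best=2800 via (C,hash)
  {BD}: card=2000; try (B,nl_idx)→4500, (D,hash)→4800, (D,nl_idx)→5600, (B,merge)→6500, (D,merge)→6650, (B,hash)→7700 …(+2); best=4500 via (B,nl_idx)
  {BC}: card=1500; try (B,nl_idx)→3000, (C,hash)→3200, (C,nl_idx)→5100, (B,merge)→5500, (C,merge)→5750, (B,hash)→7500 …(+2); best=3000 via (B,nl_idx)
  {CD}: card=7500; try (C,hash)→2900, (D,merge)→3750, (C,merge)→3850, (D,hash)→4300, (D,nl_idx)→8850, (C,nl_idx)→9750 …(+2); best=2900 via (C,hash)
  {ABD}: card=8000; try (A,hash)→9700, (B,hash)→12900, (A,nl_idx)→28500, (B,nl_idx)→29700, (A,merge)→30300, (B,merge)→31700 …(+6); best=9700 via (A,hash)
  {ABC}: card=15000; try (A,hash)→7700, (B,hash)→13000, (A,merge)→22800, (A,nl_idx)→30000, (B,nl_idx)→44800, (B,merge)→45800 …(+6); best=7700 via (A,hash)
  {ACD}: card=6000; try (C,hash)→8100, (D,hash)→9800, (A,hash)→13600, (C,nl_idx)→25700, (C,merge)→29050, (D,nl_idx)→32800 …(+6); best=8100 via (C,hash)
  {BCD}: card=1500; try (D,hash)→8500, (C,hash)→8900, (D,nl_idx)→16500, (B,hash)→17600, (C,nl_idx)→22000, (D,merge)→23250 …(+6); best=8500 via (D,hash)
  {ABCD}: card=600; try (A,hash)→13200, (C,hash)→20100, (A,nl_idx)→21100, (B,hash)→21300, (D,hash)→26700, (A,merge)→28300 …(+10); best=13200 via (A,hash)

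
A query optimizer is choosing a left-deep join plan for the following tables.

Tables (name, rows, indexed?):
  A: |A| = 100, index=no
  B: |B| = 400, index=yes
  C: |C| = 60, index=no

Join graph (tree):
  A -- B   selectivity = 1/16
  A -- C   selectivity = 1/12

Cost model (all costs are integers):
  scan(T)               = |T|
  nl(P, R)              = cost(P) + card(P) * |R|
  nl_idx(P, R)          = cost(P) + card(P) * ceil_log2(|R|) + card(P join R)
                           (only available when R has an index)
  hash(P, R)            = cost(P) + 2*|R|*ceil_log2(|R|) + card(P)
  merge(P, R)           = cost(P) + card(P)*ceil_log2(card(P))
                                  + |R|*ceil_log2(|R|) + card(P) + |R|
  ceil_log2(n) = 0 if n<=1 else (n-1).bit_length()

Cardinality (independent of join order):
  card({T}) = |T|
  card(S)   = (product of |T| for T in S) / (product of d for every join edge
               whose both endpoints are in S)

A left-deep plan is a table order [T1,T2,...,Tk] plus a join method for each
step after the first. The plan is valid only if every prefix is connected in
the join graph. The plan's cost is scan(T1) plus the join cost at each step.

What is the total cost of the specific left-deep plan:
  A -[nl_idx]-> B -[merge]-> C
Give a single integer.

36420

step 1: scan A: cost=100, card=100
step 2: join B via nl_idx
    card(P join B) = 100*400/(16) = 2500
    cost = 100 + 100*9 + 2500 = 3500
step 3: join C via merge
    card(P join C) = 2500*60/(12) = 12500
    cost = 3500 + 2500*12 + 60*6 + 2500 + 60 = 36420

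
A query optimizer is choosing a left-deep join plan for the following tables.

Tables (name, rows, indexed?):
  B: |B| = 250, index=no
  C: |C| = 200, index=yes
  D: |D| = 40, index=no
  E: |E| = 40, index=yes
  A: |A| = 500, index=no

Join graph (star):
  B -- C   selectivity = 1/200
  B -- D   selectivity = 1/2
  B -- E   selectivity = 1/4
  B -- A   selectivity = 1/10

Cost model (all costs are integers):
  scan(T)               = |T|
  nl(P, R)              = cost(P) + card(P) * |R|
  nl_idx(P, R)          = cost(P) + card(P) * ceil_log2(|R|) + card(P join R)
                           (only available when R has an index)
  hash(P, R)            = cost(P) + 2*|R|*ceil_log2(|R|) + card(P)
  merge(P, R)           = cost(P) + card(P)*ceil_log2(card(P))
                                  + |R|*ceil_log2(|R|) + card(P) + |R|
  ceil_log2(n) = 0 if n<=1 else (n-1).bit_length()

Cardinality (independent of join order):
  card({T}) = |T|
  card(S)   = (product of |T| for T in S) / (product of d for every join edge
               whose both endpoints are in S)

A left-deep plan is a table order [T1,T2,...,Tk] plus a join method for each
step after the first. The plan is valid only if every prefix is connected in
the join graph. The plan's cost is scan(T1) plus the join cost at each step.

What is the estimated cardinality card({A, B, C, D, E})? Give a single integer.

Tables in S: A(500), B(250), C(200), D(40), E(40)
Edges inside S: B-C(d=200), B-D(d=2), B-E(d=4), B-A(d=10)
numerator = 500 * 250 * 200 * 40 * 40 = 40000000000
denominator = 200 * 2 * 4 * 10 = 16000
card(S) = 40000000000 / 16000 = 2500000

2500000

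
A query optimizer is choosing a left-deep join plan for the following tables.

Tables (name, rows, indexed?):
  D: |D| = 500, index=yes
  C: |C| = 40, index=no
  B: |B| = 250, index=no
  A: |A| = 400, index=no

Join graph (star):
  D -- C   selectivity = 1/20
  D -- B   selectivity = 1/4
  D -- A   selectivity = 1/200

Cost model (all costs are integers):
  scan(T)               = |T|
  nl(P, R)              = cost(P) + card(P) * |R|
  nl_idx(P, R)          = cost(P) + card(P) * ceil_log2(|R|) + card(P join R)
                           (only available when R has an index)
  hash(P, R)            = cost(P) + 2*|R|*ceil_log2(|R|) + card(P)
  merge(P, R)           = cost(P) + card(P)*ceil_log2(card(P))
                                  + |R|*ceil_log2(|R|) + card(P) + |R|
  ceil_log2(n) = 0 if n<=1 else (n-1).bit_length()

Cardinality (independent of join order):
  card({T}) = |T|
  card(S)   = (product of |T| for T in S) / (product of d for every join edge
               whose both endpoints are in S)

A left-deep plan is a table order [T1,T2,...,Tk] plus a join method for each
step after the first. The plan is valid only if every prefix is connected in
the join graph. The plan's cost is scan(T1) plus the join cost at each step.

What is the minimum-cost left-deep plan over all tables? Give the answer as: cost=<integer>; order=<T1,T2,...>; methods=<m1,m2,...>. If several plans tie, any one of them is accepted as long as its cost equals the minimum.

Selinger DP (subsets sized 1..n):
  {D}: scan cost=500, card=500
  {C}: scan cost=40, card=40
  {B}: scan cost=250, card=250
  {A}: scan cost=400, card=400
  {CD}: card=1000; try (D,nl_idx)→1400, (C,hash)→1480, (D,merge)→5320, (C,merge)→5780, (D,hash)→9080, (D,nl)→20040 …(+1); best=1400 via (D,nl_idx)
  {BD}: card=31250; try (B,hash)→5000, (D,merge)→7500, (B,merge)→7750, (D,hash)→9500, (D,nl_idx)→33750, (D,nl)→125250 …(+1); best=5000 via (B,hash)
  {AD}: card=1000; try (D,nl_idx)→5000, (A,hash)→8200, (D,merge)→9400, (A,merge)→9500, (D,hash)→9800, (D,nl)→200400 …(+1); best=5000 via (D,nl_idx)
  {BCD}: card=62500; try (B,hash)→6400, (B,merge)→14650, (C,hash)→36730, (B,nl)→251400, (C,merge)→505280, (C,nl)→1255000; best=6400 via (B,hash)
  {ACD}: card=2000; try (C,hash)→6480, (A,hash)→9600, (C,merge)→16280, (A,merge)→16400, (C,nl)→45000, (A,nl)→401400; best=6480 via (C,hash)
  {ABD}: card=62500; try (B,hash)→10000, (B,merge)→18250, (A,hash)→43450, (B,nl)→255000, (A,merge)→509000, (A,nl)→12505000; best=10000 via (B,hash)
  {ABCD}: card=125000; try (B,hash)→12480, (B,merge)→32730, (C,hash)→72980, (A,hash)→76100, (B,nl)→506480, (C,merge)→1072780 …(+3); best=12480 via (B,hash)

cost=12480; order=A,D,C,B; methods=nl_idx,hash,hash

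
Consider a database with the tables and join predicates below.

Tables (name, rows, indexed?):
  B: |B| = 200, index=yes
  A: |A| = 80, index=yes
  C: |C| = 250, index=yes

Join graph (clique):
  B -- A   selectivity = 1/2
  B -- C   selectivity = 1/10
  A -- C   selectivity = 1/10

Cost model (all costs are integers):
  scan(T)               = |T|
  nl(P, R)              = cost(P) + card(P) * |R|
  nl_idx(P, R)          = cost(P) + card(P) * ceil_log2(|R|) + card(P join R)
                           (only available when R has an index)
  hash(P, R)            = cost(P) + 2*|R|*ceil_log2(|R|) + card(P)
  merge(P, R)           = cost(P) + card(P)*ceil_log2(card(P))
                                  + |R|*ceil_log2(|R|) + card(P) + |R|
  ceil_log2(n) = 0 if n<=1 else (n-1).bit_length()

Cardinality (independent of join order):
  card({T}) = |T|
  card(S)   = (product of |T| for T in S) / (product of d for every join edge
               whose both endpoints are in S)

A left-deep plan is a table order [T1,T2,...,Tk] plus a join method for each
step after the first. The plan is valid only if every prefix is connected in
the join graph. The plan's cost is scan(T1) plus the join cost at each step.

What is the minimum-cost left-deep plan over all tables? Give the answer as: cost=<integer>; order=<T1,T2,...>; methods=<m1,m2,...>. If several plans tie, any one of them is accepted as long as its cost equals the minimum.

Selinger DP (subsets sized 1..n):
  {B}: scan cost=200, card=200
  {A}: scan cost=80, card=80
  {C}: scan cost=250, card=250
  {AB}: card=8000; try (A,hash)→1520, (B,merge)→2520, (A,merge)→2640, (B,hash)→3360, (B,nl_idx)→8720, (A,nl_idx)→9600 …(+2); best=1520 via (A,hash)
  {BC}: card=5000; try (B,hash)→3700, (C,merge)→4250, (B,merge)→4300, (C,hash)→4400, (C,nl_idx)→6800, (B,nl_idx)→7250 …(+2); best=3700 via (B,hash)
  {AC}: card=2000; try (A,hash)→1620, (C,nl_idx)→2720, (C,merge)→2970, (A,merge)→3140, (A,nl_idx)→4000, (C,hash)→4160 …(+2); best=1620 via (A,hash)
  {ABC}: card=20000; try (B,hash)→6820, (A,hash)→9820, (C,hash)→13520, (B,merge)→27420, (B,nl_idx)→37620, (A,nl_idx)→58700 …(+6); best=6820 via (B,hash)

cost=6820; order=C,A,B; methods=hash,hash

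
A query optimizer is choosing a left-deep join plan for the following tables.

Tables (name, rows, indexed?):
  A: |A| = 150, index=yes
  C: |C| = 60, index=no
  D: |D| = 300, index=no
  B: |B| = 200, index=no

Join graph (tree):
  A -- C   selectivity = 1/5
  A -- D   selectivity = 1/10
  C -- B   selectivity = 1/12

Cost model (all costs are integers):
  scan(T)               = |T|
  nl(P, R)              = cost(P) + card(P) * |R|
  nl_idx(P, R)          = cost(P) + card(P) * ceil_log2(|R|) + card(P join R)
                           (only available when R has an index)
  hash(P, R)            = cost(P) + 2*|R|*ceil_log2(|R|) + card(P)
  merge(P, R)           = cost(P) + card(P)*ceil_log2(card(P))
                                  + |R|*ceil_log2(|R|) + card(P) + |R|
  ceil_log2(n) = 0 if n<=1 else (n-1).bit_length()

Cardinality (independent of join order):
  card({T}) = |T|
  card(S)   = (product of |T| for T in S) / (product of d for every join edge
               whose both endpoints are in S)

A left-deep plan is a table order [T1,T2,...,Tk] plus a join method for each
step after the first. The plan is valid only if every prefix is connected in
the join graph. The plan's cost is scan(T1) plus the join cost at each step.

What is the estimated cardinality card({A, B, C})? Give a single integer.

Tables in S: A(150), B(200), C(60)
Edges inside S: A-C(d=5), C-B(d=12)
numerator = 150 * 200 * 60 = 1800000
denominator = 5 * 12 = 60
card(S) = 1800000 / 60 = 30000

30000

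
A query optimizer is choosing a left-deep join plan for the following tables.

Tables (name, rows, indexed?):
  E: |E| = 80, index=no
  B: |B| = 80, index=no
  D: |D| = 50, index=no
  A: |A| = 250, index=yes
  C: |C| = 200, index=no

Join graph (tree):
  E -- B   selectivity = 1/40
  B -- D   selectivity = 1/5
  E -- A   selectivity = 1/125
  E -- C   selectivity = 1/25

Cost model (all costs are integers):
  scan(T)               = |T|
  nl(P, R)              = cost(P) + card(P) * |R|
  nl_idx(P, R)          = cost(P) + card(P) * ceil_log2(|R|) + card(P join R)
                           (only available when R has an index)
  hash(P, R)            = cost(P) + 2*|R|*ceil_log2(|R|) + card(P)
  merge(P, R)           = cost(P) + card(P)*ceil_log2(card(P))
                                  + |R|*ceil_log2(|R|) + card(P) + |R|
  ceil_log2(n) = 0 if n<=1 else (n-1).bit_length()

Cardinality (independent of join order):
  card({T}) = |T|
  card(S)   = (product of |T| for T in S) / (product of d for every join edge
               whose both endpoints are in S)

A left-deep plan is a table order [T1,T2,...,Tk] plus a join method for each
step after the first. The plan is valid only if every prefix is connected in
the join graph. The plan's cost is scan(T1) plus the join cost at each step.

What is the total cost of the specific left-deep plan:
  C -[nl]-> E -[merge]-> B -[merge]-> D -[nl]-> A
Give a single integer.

step 1: scan C: cost=200, card=200
step 2: join E via nl
    card(P join E) = 200*80/(25) = 640
    cost = 200 + 200*80 = 16200
step 3: join B via merge
    card(P join B) = 640*80/(40) = 1280
    cost = 16200 + 640*10 + 80*7 + 640 + 80 = 23880
step 4: join D via merge
    card(P join D) = 1280*50/(5) = 12800
    cost = 23880 + 1280*11 + 50*6 + 1280 + 50 = 39590
step 5: join A via nl
    card(P join A) = 12800*250/(125) = 25600
    cost = 39590 + 12800*250 = 3239590

3239590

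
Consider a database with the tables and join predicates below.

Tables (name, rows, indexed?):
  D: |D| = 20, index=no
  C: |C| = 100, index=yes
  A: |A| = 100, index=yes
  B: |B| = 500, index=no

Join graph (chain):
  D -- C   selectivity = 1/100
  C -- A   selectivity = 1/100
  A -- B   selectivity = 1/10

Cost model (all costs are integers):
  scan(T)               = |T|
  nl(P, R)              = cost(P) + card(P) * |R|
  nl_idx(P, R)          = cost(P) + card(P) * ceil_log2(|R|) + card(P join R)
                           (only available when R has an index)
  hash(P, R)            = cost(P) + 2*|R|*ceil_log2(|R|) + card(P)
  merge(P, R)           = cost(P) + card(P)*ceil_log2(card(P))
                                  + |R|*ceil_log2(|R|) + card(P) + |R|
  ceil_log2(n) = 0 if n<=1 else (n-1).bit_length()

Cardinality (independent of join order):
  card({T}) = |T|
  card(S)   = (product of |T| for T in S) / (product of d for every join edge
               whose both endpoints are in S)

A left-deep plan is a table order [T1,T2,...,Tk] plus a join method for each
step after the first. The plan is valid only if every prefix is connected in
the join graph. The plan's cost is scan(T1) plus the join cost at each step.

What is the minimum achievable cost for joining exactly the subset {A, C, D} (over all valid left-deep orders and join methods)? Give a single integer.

Selinger DP over subsets of {A,C,D}:
  {D}: scan cost=20, card=20
  {C}: scan cost=100, card=100
  {A}: scan cost=100, card=100
  {CD}: card=20; try (C,nl_idx)→180, (D,hash)→400, (C,merge)→940, (D,merge)→1020, (C,hash)→1440, (C,nl)→2020 …(+1); best=180 via (C,nl_idx)
  {AC}: card=100; try (C,nl_idx)→900, (A,nl_idx)→900, (C,hash)→1600, (A,hash)→1600, (C,merge)→1700, (A,merge)→1700 …(+2); best=900 via (C,nl_idx)
  {ACD}: card=20; try (A,nl_idx)→340, (A,merge)→1100, (D,hash)→1200, (A,hash)→1600, (D,merge)→1820, (A,nl)→2180 …(+1); best=340 via (A,nl_idx)

340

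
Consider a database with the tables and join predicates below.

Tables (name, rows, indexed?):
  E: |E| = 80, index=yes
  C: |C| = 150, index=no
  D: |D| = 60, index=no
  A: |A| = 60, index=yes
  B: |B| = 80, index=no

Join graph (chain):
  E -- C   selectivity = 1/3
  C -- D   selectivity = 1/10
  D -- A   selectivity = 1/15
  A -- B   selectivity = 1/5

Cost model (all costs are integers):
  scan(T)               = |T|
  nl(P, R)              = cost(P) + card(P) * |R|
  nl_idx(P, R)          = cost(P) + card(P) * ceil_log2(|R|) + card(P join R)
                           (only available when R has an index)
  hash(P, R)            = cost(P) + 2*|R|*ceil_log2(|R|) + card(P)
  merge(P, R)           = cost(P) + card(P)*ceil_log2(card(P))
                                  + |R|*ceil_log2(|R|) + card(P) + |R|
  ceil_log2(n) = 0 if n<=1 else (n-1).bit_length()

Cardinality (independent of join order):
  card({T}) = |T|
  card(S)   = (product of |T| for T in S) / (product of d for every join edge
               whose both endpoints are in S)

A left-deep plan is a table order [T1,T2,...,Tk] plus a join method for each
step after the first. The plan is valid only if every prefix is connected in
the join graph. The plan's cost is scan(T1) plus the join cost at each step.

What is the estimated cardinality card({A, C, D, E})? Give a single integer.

96000

Tables in S: A(60), C(150), D(60), E(80)
Edges inside S: E-C(d=3), C-D(d=10), D-A(d=15)
numerator = 60 * 150 * 60 * 80 = 43200000
denominator = 3 * 10 * 15 = 450
card(S) = 43200000 / 450 = 96000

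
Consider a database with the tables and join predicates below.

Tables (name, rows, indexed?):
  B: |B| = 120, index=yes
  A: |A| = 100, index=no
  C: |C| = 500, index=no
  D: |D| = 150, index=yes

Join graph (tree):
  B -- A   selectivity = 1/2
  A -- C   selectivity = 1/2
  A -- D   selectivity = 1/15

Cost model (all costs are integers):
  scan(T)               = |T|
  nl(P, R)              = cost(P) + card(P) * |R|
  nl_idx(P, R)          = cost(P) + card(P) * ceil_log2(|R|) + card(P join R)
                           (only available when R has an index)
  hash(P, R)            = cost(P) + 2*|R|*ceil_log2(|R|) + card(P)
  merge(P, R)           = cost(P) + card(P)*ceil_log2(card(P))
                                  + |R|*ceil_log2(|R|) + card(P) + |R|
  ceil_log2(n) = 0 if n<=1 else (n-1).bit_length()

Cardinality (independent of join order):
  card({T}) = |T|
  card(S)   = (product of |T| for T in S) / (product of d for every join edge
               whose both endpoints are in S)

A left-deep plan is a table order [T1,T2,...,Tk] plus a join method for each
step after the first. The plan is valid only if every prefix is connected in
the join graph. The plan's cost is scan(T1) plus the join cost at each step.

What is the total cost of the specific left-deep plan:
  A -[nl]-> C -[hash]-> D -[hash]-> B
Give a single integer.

329180

step 1: scan A: cost=100, card=100
step 2: join C via nl
    card(P join C) = 100*500/(2) = 25000
    cost = 100 + 100*500 = 50100
step 3: join D via hash
    card(P join D) = 25000*150/(15) = 250000
    cost = 50100 + 2*150*8 + 25000 = 77500
step 4: join B via hash
    card(P join B) = 250000*120/(2) = 15000000
    cost = 77500 + 2*120*7 + 250000 = 329180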